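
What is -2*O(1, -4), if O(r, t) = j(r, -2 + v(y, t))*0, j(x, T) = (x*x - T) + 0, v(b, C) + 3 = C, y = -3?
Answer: 0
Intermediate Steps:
v(b, C) = -3 + C
j(x, T) = x**2 - T (j(x, T) = (x**2 - T) + 0 = x**2 - T)
O(r, t) = 0 (O(r, t) = (r**2 - (-2 + (-3 + t)))*0 = (r**2 - (-5 + t))*0 = (r**2 + (5 - t))*0 = (5 + r**2 - t)*0 = 0)
-2*O(1, -4) = -2*0 = 0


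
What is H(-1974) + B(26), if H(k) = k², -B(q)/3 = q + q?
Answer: 3896520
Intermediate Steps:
B(q) = -6*q (B(q) = -3*(q + q) = -6*q)
H(-1974) + B(26) = (-1974)² - 6*26 = 3896676 - 156 = 3896520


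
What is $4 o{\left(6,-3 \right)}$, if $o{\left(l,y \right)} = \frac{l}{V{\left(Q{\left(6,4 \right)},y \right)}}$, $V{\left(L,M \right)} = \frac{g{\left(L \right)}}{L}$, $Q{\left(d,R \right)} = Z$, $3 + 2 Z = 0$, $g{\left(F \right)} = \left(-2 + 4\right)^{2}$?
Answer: $-9$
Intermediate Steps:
$g{\left(F \right)} = 4$ ($g{\left(F \right)} = 2^{2} = 4$)
$Z = - \frac{3}{2}$ ($Z = - \frac{3}{2} + \frac{1}{2} \cdot 0 = - \frac{3}{2} + 0 = - \frac{3}{2} \approx -1.5$)
$Q{\left(d,R \right)} = - \frac{3}{2}$
$V{\left(L,M \right)} = \frac{4}{L}$
$o{\left(l,y \right)} = - \frac{3 l}{8}$ ($o{\left(l,y \right)} = \frac{l}{4 \frac{1}{- \frac{3}{2}}} = \frac{l}{4 \left(- \frac{2}{3}\right)} = \frac{l}{- \frac{8}{3}} = l \left(- \frac{3}{8}\right) = - \frac{3 l}{8}$)
$4 o{\left(6,-3 \right)} = 4 \left(\left(- \frac{3}{8}\right) 6\right) = 4 \left(- \frac{9}{4}\right) = -9$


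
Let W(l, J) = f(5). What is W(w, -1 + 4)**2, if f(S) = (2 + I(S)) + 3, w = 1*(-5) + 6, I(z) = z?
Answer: 100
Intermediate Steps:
w = 1 (w = -5 + 6 = 1)
f(S) = 5 + S (f(S) = (2 + S) + 3 = 5 + S)
W(l, J) = 10 (W(l, J) = 5 + 5 = 10)
W(w, -1 + 4)**2 = 10**2 = 100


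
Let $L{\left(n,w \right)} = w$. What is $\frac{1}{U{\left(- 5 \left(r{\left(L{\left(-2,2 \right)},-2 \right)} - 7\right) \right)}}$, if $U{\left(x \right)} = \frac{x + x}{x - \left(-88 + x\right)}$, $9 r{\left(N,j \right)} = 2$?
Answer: $\frac{396}{305} \approx 1.2984$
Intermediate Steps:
$r{\left(N,j \right)} = \frac{2}{9}$ ($r{\left(N,j \right)} = \frac{1}{9} \cdot 2 = \frac{2}{9}$)
$U{\left(x \right)} = \frac{x}{44}$ ($U{\left(x \right)} = \frac{2 x}{88} = 2 x \frac{1}{88} = \frac{x}{44}$)
$\frac{1}{U{\left(- 5 \left(r{\left(L{\left(-2,2 \right)},-2 \right)} - 7\right) \right)}} = \frac{1}{\frac{1}{44} \left(- 5 \left(\frac{2}{9} - 7\right)\right)} = \frac{1}{\frac{1}{44} \left(\left(-5\right) \left(- \frac{61}{9}\right)\right)} = \frac{1}{\frac{1}{44} \cdot \frac{305}{9}} = \frac{1}{\frac{305}{396}} = \frac{396}{305}$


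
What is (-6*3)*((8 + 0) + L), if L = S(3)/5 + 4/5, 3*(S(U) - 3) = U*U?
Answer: -180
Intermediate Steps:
S(U) = 3 + U²/3 (S(U) = 3 + (U*U)/3 = 3 + U²/3)
L = 2 (L = (3 + (⅓)*3²)/5 + 4/5 = (3 + (⅓)*9)*(⅕) + 4*(⅕) = (3 + 3)*(⅕) + ⅘ = 6*(⅕) + ⅘ = 6/5 + ⅘ = 2)
(-6*3)*((8 + 0) + L) = (-6*3)*((8 + 0) + 2) = -18*(8 + 2) = -18*10 = -180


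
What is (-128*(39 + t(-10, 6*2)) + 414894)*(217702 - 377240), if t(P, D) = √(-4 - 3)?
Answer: -65394945276 + 20420864*I*√7 ≈ -6.5395e+10 + 5.4029e+7*I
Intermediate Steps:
t(P, D) = I*√7 (t(P, D) = √(-7) = I*√7)
(-128*(39 + t(-10, 6*2)) + 414894)*(217702 - 377240) = (-128*(39 + I*√7) + 414894)*(217702 - 377240) = ((-4992 - 128*I*√7) + 414894)*(-159538) = (409902 - 128*I*√7)*(-159538) = -65394945276 + 20420864*I*√7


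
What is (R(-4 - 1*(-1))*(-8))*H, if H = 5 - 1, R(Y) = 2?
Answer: -64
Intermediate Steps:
H = 4
(R(-4 - 1*(-1))*(-8))*H = (2*(-8))*4 = -16*4 = -64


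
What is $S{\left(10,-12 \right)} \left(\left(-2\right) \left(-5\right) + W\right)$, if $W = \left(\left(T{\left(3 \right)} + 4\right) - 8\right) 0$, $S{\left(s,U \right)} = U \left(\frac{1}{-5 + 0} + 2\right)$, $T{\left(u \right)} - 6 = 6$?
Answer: $-216$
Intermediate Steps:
$T{\left(u \right)} = 12$ ($T{\left(u \right)} = 6 + 6 = 12$)
$S{\left(s,U \right)} = \frac{9 U}{5}$ ($S{\left(s,U \right)} = U \left(\frac{1}{-5} + 2\right) = U \left(- \frac{1}{5} + 2\right) = U \frac{9}{5} = \frac{9 U}{5}$)
$W = 0$ ($W = \left(\left(12 + 4\right) - 8\right) 0 = \left(16 - 8\right) 0 = 8 \cdot 0 = 0$)
$S{\left(10,-12 \right)} \left(\left(-2\right) \left(-5\right) + W\right) = \frac{9}{5} \left(-12\right) \left(\left(-2\right) \left(-5\right) + 0\right) = - \frac{108 \left(10 + 0\right)}{5} = \left(- \frac{108}{5}\right) 10 = -216$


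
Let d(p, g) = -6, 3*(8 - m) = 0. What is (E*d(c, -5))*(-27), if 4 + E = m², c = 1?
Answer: 9720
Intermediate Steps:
m = 8 (m = 8 - ⅓*0 = 8 + 0 = 8)
E = 60 (E = -4 + 8² = -4 + 64 = 60)
(E*d(c, -5))*(-27) = (60*(-6))*(-27) = -360*(-27) = 9720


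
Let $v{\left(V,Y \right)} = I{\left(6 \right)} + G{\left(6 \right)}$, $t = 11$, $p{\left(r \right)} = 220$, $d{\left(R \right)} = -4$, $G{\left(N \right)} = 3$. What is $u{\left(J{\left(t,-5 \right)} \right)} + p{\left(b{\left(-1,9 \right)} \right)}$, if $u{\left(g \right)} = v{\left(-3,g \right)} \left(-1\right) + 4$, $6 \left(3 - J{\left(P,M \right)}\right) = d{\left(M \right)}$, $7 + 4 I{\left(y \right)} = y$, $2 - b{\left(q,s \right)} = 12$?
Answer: $\frac{885}{4} \approx 221.25$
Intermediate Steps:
$b{\left(q,s \right)} = -10$ ($b{\left(q,s \right)} = 2 - 12 = -10$)
$I{\left(y \right)} = - \frac{7}{4} + \frac{y}{4}$
$J{\left(P,M \right)} = \frac{11}{3}$ ($J{\left(P,M \right)} = 3 - - \frac{2}{3} = 3 + \frac{2}{3} = \frac{11}{3}$)
$v{\left(V,Y \right)} = \frac{11}{4}$ ($v{\left(V,Y \right)} = \left(- \frac{7}{4} + \frac{1}{4} \cdot 6\right) + 3 = \left(- \frac{7}{4} + \frac{3}{2}\right) + 3 = - \frac{1}{4} + 3 = \frac{11}{4}$)
$u{\left(g \right)} = \frac{5}{4}$ ($u{\left(g \right)} = \frac{11}{4} \left(-1\right) + 4 = - \frac{11}{4} + 4 = \frac{5}{4}$)
$u{\left(J{\left(t,-5 \right)} \right)} + p{\left(b{\left(-1,9 \right)} \right)} = \frac{5}{4} + 220 = \frac{885}{4}$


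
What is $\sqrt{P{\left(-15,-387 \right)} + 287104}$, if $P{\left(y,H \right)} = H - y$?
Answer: $2 \sqrt{71683} \approx 535.47$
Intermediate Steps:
$\sqrt{P{\left(-15,-387 \right)} + 287104} = \sqrt{\left(-387 - -15\right) + 287104} = \sqrt{\left(-387 + 15\right) + 287104} = \sqrt{-372 + 287104} = \sqrt{286732} = 2 \sqrt{71683}$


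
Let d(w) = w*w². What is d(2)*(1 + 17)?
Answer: 144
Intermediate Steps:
d(w) = w³
d(2)*(1 + 17) = 2³*(1 + 17) = 8*18 = 144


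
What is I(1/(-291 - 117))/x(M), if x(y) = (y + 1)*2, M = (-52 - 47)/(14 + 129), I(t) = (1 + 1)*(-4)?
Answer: -13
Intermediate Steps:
I(t) = -8 (I(t) = 2*(-4) = -8)
M = -9/13 (M = -99/143 = -99*1/143 = -9/13 ≈ -0.69231)
x(y) = 2 + 2*y (x(y) = (1 + y)*2 = 2 + 2*y)
I(1/(-291 - 117))/x(M) = -8/(2 + 2*(-9/13)) = -8/(2 - 18/13) = -8/8/13 = -8*13/8 = -13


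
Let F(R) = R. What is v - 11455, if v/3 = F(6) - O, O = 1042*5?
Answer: -27067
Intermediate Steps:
O = 5210
v = -15612 (v = 3*(6 - 1*5210) = 3*(6 - 5210) = 3*(-5204) = -15612)
v - 11455 = -15612 - 11455 = -27067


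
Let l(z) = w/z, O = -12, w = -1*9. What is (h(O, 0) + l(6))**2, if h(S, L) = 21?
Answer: 1521/4 ≈ 380.25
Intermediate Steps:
w = -9
l(z) = -9/z
(h(O, 0) + l(6))**2 = (21 - 9/6)**2 = (21 - 9*1/6)**2 = (21 - 3/2)**2 = (39/2)**2 = 1521/4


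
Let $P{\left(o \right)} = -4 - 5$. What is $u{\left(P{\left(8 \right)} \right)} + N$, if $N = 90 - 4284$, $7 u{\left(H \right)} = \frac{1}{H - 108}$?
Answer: $- \frac{3434887}{819} \approx -4194.0$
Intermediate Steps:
$P{\left(o \right)} = -9$
$u{\left(H \right)} = \frac{1}{7 \left(-108 + H\right)}$ ($u{\left(H \right)} = \frac{1}{7 \left(H - 108\right)} = \frac{1}{7 \left(-108 + H\right)}$)
$N = -4194$ ($N = 90 - 4284 = -4194$)
$u{\left(P{\left(8 \right)} \right)} + N = \frac{1}{7 \left(-108 - 9\right)} - 4194 = \frac{1}{7 \left(-117\right)} - 4194 = \frac{1}{7} \left(- \frac{1}{117}\right) - 4194 = - \frac{1}{819} - 4194 = - \frac{3434887}{819}$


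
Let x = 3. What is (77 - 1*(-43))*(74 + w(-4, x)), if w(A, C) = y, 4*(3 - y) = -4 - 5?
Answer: 9510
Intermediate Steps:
y = 21/4 (y = 3 - (-4 - 5)/4 = 3 - ¼*(-9) = 3 + 9/4 = 21/4 ≈ 5.2500)
w(A, C) = 21/4
(77 - 1*(-43))*(74 + w(-4, x)) = (77 - 1*(-43))*(74 + 21/4) = (77 + 43)*(317/4) = 120*(317/4) = 9510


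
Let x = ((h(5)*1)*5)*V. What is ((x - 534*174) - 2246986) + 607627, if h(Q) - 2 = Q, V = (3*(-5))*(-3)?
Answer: -1730700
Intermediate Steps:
V = 45 (V = -15*(-3) = 45)
h(Q) = 2 + Q
x = 1575 (x = (((2 + 5)*1)*5)*45 = ((7*1)*5)*45 = (7*5)*45 = 35*45 = 1575)
((x - 534*174) - 2246986) + 607627 = ((1575 - 534*174) - 2246986) + 607627 = ((1575 - 92916) - 2246986) + 607627 = (-91341 - 2246986) + 607627 = -2338327 + 607627 = -1730700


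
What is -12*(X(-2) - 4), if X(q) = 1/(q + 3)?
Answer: 36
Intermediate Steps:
X(q) = 1/(3 + q)
-12*(X(-2) - 4) = -12*(1/(3 - 2) - 4) = -12*(1/1 - 4) = -12*(1 - 4) = -12*(-3) = 36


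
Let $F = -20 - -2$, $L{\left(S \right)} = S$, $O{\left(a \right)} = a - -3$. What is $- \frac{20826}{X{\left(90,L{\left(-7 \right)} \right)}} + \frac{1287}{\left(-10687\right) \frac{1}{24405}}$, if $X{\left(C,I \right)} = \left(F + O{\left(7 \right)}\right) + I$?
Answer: $- \frac{82857021}{53435} \approx -1550.6$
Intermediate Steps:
$O{\left(a \right)} = 3 + a$ ($O{\left(a \right)} = a + 3 = 3 + a$)
$F = -18$ ($F = -20 + 2 = -18$)
$X{\left(C,I \right)} = -8 + I$ ($X{\left(C,I \right)} = \left(-18 + \left(3 + 7\right)\right) + I = \left(-18 + 10\right) + I = -8 + I$)
$- \frac{20826}{X{\left(90,L{\left(-7 \right)} \right)}} + \frac{1287}{\left(-10687\right) \frac{1}{24405}} = - \frac{20826}{-8 - 7} + \frac{1287}{\left(-10687\right) \frac{1}{24405}} = - \frac{20826}{-15} + \frac{1287}{\left(-10687\right) \frac{1}{24405}} = \left(-20826\right) \left(- \frac{1}{15}\right) + \frac{1287}{- \frac{10687}{24405}} = \frac{6942}{5} + 1287 \left(- \frac{24405}{10687}\right) = \frac{6942}{5} - \frac{31409235}{10687} = - \frac{82857021}{53435}$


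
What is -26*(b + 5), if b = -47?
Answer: 1092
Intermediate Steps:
-26*(b + 5) = -26*(-47 + 5) = -26*(-42) = 1092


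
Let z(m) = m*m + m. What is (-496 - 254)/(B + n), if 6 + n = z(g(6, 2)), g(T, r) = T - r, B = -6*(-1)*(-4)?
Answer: 75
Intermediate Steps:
B = -24 (B = 6*(-4) = -24)
z(m) = m + m**2 (z(m) = m**2 + m = m + m**2)
n = 14 (n = -6 + (6 - 1*2)*(1 + (6 - 1*2)) = -6 + (6 - 2)*(1 + (6 - 2)) = -6 + 4*(1 + 4) = -6 + 4*5 = -6 + 20 = 14)
(-496 - 254)/(B + n) = (-496 - 254)/(-24 + 14) = -750/(-10) = -750*(-1/10) = 75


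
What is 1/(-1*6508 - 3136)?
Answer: -1/9644 ≈ -0.00010369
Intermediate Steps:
1/(-1*6508 - 3136) = 1/(-6508 - 3136) = 1/(-9644) = -1/9644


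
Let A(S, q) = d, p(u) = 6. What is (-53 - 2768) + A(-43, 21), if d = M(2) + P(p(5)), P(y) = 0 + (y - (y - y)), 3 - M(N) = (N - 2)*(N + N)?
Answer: -2812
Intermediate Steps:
M(N) = 3 - 2*N*(-2 + N) (M(N) = 3 - (N - 2)*(N + N) = 3 - (-2 + N)*2*N = 3 - 2*N*(-2 + N))
P(y) = y (P(y) = 0 + (y - 1*0) = 0 + (y + 0) = 0 + y = y)
d = 9 (d = (3 - 2*2² + 4*2) + 6 = (3 - 2*4 + 8) + 6 = (3 - 8 + 8) + 6 = 3 + 6 = 9)
A(S, q) = 9
(-53 - 2768) + A(-43, 21) = (-53 - 2768) + 9 = -2821 + 9 = -2812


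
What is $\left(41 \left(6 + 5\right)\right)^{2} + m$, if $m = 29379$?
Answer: $232780$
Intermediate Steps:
$\left(41 \left(6 + 5\right)\right)^{2} + m = \left(41 \left(6 + 5\right)\right)^{2} + 29379 = \left(41 \cdot 11\right)^{2} + 29379 = 451^{2} + 29379 = 203401 + 29379 = 232780$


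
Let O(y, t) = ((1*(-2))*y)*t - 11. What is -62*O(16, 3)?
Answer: 6634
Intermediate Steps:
O(y, t) = -11 - 2*t*y (O(y, t) = (-2*y)*t - 11 = -2*t*y - 11 = -11 - 2*t*y)
-62*O(16, 3) = -62*(-11 - 2*3*16) = -62*(-11 - 96) = -62*(-107) = 6634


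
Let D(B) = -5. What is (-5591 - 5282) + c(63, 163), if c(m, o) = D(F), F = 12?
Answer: -10878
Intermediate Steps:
c(m, o) = -5
(-5591 - 5282) + c(63, 163) = (-5591 - 5282) - 5 = -10873 - 5 = -10878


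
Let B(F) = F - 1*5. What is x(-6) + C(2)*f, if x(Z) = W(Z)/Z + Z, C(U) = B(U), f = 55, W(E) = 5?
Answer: -1031/6 ≈ -171.83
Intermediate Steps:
B(F) = -5 + F (B(F) = F - 5 = -5 + F)
C(U) = -5 + U
x(Z) = Z + 5/Z (x(Z) = 5/Z + Z = Z + 5/Z)
x(-6) + C(2)*f = (-6 + 5/(-6)) + (-5 + 2)*55 = (-6 + 5*(-⅙)) - 3*55 = (-6 - ⅚) - 165 = -41/6 - 165 = -1031/6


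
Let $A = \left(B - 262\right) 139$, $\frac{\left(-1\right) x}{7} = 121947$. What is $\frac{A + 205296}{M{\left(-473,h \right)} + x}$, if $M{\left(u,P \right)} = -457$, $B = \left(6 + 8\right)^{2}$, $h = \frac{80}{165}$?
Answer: $- \frac{98061}{427043} \approx -0.22963$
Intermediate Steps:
$x = -853629$ ($x = \left(-7\right) 121947 = -853629$)
$h = \frac{16}{33}$ ($h = 80 \cdot \frac{1}{165} = \frac{16}{33} \approx 0.48485$)
$B = 196$ ($B = 14^{2} = 196$)
$A = -9174$ ($A = \left(196 - 262\right) 139 = \left(-66\right) 139 = -9174$)
$\frac{A + 205296}{M{\left(-473,h \right)} + x} = \frac{-9174 + 205296}{-457 - 853629} = \frac{196122}{-854086} = 196122 \left(- \frac{1}{854086}\right) = - \frac{98061}{427043}$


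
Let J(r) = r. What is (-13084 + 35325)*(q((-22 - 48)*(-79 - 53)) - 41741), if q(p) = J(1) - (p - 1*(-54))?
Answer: -1135047194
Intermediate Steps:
q(p) = -53 - p (q(p) = 1 - (p - 1*(-54)) = 1 - (p + 54) = 1 - (54 + p) = 1 + (-54 - p) = -53 - p)
(-13084 + 35325)*(q((-22 - 48)*(-79 - 53)) - 41741) = (-13084 + 35325)*((-53 - (-22 - 48)*(-79 - 53)) - 41741) = 22241*((-53 - (-70)*(-132)) - 41741) = 22241*((-53 - 1*9240) - 41741) = 22241*((-53 - 9240) - 41741) = 22241*(-9293 - 41741) = 22241*(-51034) = -1135047194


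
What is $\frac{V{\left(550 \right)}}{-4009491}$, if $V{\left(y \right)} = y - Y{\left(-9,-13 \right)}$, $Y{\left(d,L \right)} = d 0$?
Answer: $- \frac{550}{4009491} \approx -0.00013717$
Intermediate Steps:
$Y{\left(d,L \right)} = 0$
$V{\left(y \right)} = y$ ($V{\left(y \right)} = y - 0 = y + 0 = y$)
$\frac{V{\left(550 \right)}}{-4009491} = \frac{550}{-4009491} = 550 \left(- \frac{1}{4009491}\right) = - \frac{550}{4009491}$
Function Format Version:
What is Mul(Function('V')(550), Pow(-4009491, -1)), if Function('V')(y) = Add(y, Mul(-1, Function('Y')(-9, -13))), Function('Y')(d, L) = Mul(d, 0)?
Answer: Rational(-550, 4009491) ≈ -0.00013717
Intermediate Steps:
Function('Y')(d, L) = 0
Function('V')(y) = y (Function('V')(y) = Add(y, Mul(-1, 0)) = Add(y, 0) = y)
Mul(Function('V')(550), Pow(-4009491, -1)) = Mul(550, Pow(-4009491, -1)) = Mul(550, Rational(-1, 4009491)) = Rational(-550, 4009491)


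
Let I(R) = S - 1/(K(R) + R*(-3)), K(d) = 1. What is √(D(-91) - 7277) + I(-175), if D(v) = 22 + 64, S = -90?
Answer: -47341/526 + 3*I*√799 ≈ -90.002 + 84.8*I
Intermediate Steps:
D(v) = 86
I(R) = -90 - 1/(1 - 3*R) (I(R) = -90 - 1/(1 + R*(-3)) = -90 - 1/(1 - 3*R))
√(D(-91) - 7277) + I(-175) = √(86 - 7277) + (91 - 270*(-175))/(-1 + 3*(-175)) = √(-7191) + (91 + 47250)/(-1 - 525) = 3*I*√799 + 47341/(-526) = 3*I*√799 - 1/526*47341 = 3*I*√799 - 47341/526 = -47341/526 + 3*I*√799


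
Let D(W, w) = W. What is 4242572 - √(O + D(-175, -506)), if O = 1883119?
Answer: 4242572 - 24*√3269 ≈ 4.2412e+6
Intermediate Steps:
4242572 - √(O + D(-175, -506)) = 4242572 - √(1883119 - 175) = 4242572 - √1882944 = 4242572 - 24*√3269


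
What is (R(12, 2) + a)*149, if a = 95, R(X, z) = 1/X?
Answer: 170009/12 ≈ 14167.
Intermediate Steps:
(R(12, 2) + a)*149 = (1/12 + 95)*149 = (1141/12)*149 = 170009/12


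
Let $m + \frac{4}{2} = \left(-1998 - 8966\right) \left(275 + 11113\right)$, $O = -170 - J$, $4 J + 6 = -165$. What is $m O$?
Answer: $\frac{31776369653}{2} \approx 1.5888 \cdot 10^{10}$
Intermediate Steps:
$J = - \frac{171}{4}$ ($J = - \frac{3}{2} + \frac{1}{4} \left(-165\right) = - \frac{3}{2} - \frac{165}{4} = - \frac{171}{4} \approx -42.75$)
$O = - \frac{509}{4}$ ($O = -170 - - \frac{171}{4} = -170 + \frac{171}{4} = - \frac{509}{4} \approx -127.25$)
$m = -124858034$ ($m = -2 + \left(-1998 - 8966\right) \left(275 + 11113\right) = -2 - 124858032 = -124858034$)
$m O = \left(-124858034\right) \left(- \frac{509}{4}\right) = \frac{31776369653}{2}$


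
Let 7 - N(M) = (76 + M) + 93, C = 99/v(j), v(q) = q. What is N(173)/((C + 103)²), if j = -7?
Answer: -16415/386884 ≈ -0.042429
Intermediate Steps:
C = -99/7 (C = 99/(-7) = 99*(-⅐) = -99/7 ≈ -14.143)
N(M) = -162 - M (N(M) = 7 - ((76 + M) + 93) = 7 - (169 + M) = 7 + (-169 - M) = -162 - M)
N(173)/((C + 103)²) = (-162 - 1*173)/((-99/7 + 103)²) = (-162 - 173)/((622/7)²) = -335/386884/49 = -335*49/386884 = -16415/386884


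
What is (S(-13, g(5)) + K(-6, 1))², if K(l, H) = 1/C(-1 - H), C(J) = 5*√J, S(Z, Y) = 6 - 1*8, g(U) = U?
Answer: (20 + I*√2)²/100 ≈ 3.98 + 0.56569*I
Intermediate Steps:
S(Z, Y) = -2 (S(Z, Y) = 6 - 8 = -2)
K(l, H) = 1/(5*√(-1 - H))
(S(-13, g(5)) + K(-6, 1))² = (-2 + 1/(5*√(-1 - 1*1)))² = (-2 + 1/(5*√(-1 - 1)))² = (-2 + 1/(5*√(-2)))² = (-2 + (-I*√2/2)/5)² = (-2 - I*√2/10)²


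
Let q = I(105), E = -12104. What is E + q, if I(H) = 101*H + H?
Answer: -1394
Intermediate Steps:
I(H) = 102*H
q = 10710 (q = 102*105 = 10710)
E + q = -12104 + 10710 = -1394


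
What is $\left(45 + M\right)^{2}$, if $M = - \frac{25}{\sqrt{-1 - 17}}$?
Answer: $\frac{35825}{18} + 375 i \sqrt{2} \approx 1990.3 + 530.33 i$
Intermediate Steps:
$M = \frac{25 i \sqrt{2}}{6}$ ($M = - \frac{25}{\sqrt{-18}} = - \frac{25}{3 i \sqrt{2}} = - 25 \left(- \frac{i \sqrt{2}}{6}\right) = \frac{25 i \sqrt{2}}{6} \approx 5.8926 i$)
$\left(45 + M\right)^{2} = \left(45 + \frac{25 i \sqrt{2}}{6}\right)^{2}$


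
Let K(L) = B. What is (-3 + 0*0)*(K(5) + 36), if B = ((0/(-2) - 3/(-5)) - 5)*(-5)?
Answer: -174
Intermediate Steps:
B = 22 (B = ((0*(-½) - 3*(-⅕)) - 5)*(-5) = ((0 + ⅗) - 5)*(-5) = (⅗ - 5)*(-5) = -22/5*(-5) = 22)
K(L) = 22
(-3 + 0*0)*(K(5) + 36) = (-3 + 0*0)*(22 + 36) = (-3 + 0)*58 = -3*58 = -174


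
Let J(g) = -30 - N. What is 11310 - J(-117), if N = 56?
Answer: 11396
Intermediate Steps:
J(g) = -86 (J(g) = -30 - 1*56 = -30 - 56 = -86)
11310 - J(-117) = 11310 - 1*(-86) = 11310 + 86 = 11396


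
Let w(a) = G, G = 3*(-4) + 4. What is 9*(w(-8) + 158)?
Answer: 1350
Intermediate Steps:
G = -8 (G = -12 + 4 = -8)
w(a) = -8
9*(w(-8) + 158) = 9*(-8 + 158) = 9*150 = 1350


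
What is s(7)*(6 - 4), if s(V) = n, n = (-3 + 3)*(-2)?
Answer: 0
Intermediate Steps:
n = 0 (n = 0*(-2) = 0)
s(V) = 0
s(7)*(6 - 4) = 0*(6 - 4) = 0*2 = 0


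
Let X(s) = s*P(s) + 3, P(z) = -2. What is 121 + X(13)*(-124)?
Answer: 2973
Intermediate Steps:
X(s) = 3 - 2*s (X(s) = s*(-2) + 3 = -2*s + 3 = 3 - 2*s)
121 + X(13)*(-124) = 121 + (3 - 2*13)*(-124) = 121 + (3 - 26)*(-124) = 121 - 23*(-124) = 121 + 2852 = 2973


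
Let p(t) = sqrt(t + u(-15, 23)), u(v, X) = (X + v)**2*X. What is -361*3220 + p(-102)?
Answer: -1162420 + sqrt(1370) ≈ -1.1624e+6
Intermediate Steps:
u(v, X) = X*(X + v)**2
p(t) = sqrt(1472 + t) (p(t) = sqrt(t + 23*(23 - 15)**2) = sqrt(t + 23*8**2) = sqrt(t + 23*64) = sqrt(t + 1472) = sqrt(1472 + t))
-361*3220 + p(-102) = -361*3220 + sqrt(1472 - 102) = -1162420 + sqrt(1370)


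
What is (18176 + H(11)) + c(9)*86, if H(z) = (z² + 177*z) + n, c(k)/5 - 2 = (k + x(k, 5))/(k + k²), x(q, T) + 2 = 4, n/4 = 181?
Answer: 196925/9 ≈ 21881.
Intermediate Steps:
n = 724 (n = 4*181 = 724)
x(q, T) = 2 (x(q, T) = -2 + 4 = 2)
c(k) = 10 + 5*(2 + k)/(k + k²) (c(k) = 10 + 5*((k + 2)/(k + k²)) = 10 + 5*((2 + k)/(k + k²)) = 10 + 5*(2 + k)/(k + k²))
H(z) = 724 + z² + 177*z (H(z) = (z² + 177*z) + 724 = 724 + z² + 177*z)
(18176 + H(11)) + c(9)*86 = (18176 + (724 + 11² + 177*11)) + (5*(2 + 2*9² + 3*9)/(9*(1 + 9)))*86 = (18176 + (724 + 121 + 1947)) + (5*(⅑)*(2 + 2*81 + 27)/10)*86 = (18176 + 2792) + (5*(⅑)*(⅒)*(2 + 162 + 27))*86 = 20968 + (5*(⅑)*(⅒)*191)*86 = 20968 + (191/18)*86 = 20968 + 8213/9 = 196925/9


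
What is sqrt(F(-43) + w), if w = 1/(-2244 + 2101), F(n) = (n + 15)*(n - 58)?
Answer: sqrt(57829629)/143 ≈ 53.179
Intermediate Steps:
F(n) = (-58 + n)*(15 + n) (F(n) = (15 + n)*(-58 + n) = (-58 + n)*(15 + n))
w = -1/143 (w = 1/(-143) = -1/143 ≈ -0.0069930)
sqrt(F(-43) + w) = sqrt((-870 + (-43)**2 - 43*(-43)) - 1/143) = sqrt((-870 + 1849 + 1849) - 1/143) = sqrt(2828 - 1/143) = sqrt(404403/143) = sqrt(57829629)/143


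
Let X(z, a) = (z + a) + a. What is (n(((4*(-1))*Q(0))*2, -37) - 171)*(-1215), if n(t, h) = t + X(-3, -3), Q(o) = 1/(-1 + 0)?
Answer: 208980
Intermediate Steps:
Q(o) = -1 (Q(o) = 1/(-1) = -1)
X(z, a) = z + 2*a (X(z, a) = (a + z) + a = z + 2*a)
n(t, h) = -9 + t (n(t, h) = t + (-3 + 2*(-3)) = t + (-3 - 6) = t - 9 = -9 + t)
(n(((4*(-1))*Q(0))*2, -37) - 171)*(-1215) = ((-9 + ((4*(-1))*(-1))*2) - 171)*(-1215) = ((-9 - 4*(-1)*2) - 171)*(-1215) = ((-9 + 4*2) - 171)*(-1215) = ((-9 + 8) - 171)*(-1215) = (-1 - 171)*(-1215) = -172*(-1215) = 208980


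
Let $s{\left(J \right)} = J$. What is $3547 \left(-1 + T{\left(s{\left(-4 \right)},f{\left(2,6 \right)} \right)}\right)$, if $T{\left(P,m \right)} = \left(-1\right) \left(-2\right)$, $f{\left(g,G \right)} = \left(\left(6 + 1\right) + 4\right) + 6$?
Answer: $3547$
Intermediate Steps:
$f{\left(g,G \right)} = 17$ ($f{\left(g,G \right)} = \left(7 + 4\right) + 6 = 11 + 6 = 17$)
$T{\left(P,m \right)} = 2$
$3547 \left(-1 + T{\left(s{\left(-4 \right)},f{\left(2,6 \right)} \right)}\right) = 3547 \left(-1 + 2\right) = 3547 \cdot 1 = 3547$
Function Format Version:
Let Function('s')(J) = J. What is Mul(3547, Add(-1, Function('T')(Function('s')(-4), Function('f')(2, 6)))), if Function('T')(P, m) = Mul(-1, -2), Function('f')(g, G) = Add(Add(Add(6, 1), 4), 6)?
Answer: 3547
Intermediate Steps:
Function('f')(g, G) = 17 (Function('f')(g, G) = Add(Add(7, 4), 6) = Add(11, 6) = 17)
Function('T')(P, m) = 2
Mul(3547, Add(-1, Function('T')(Function('s')(-4), Function('f')(2, 6)))) = Mul(3547, Add(-1, 2)) = Mul(3547, 1) = 3547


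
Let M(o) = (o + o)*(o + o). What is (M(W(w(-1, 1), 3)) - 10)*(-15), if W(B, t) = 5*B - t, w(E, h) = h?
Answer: -90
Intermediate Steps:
W(B, t) = -t + 5*B
M(o) = 4*o**2 (M(o) = (2*o)*(2*o) = 4*o**2)
(M(W(w(-1, 1), 3)) - 10)*(-15) = (4*(-1*3 + 5*1)**2 - 10)*(-15) = (4*(-3 + 5)**2 - 10)*(-15) = (4*2**2 - 10)*(-15) = (4*4 - 10)*(-15) = (16 - 10)*(-15) = 6*(-15) = -90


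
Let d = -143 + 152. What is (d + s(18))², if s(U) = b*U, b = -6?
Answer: 9801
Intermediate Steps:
s(U) = -6*U
d = 9
(d + s(18))² = (9 - 6*18)² = (9 - 108)² = (-99)² = 9801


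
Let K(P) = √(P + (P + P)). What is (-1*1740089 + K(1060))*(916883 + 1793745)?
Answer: -4716733965892 + 5421256*√795 ≈ -4.7166e+12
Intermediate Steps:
K(P) = √3*√P (K(P) = √(P + 2*P) = √(3*P) = √3*√P)
(-1*1740089 + K(1060))*(916883 + 1793745) = (-1*1740089 + √3*√1060)*(916883 + 1793745) = (-1740089 + √3*(2*√265))*2710628 = (-1740089 + 2*√795)*2710628 = -4716733965892 + 5421256*√795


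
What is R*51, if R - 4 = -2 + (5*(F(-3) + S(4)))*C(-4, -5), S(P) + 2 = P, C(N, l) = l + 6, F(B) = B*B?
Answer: 2907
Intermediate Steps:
F(B) = B²
C(N, l) = 6 + l
S(P) = -2 + P
R = 57 (R = 4 + (-2 + (5*((-3)² + (-2 + 4)))*(6 - 5)) = 4 + (-2 + (5*(9 + 2))*1) = 4 + (-2 + (5*11)*1) = 4 + (-2 + 55*1) = 4 + (-2 + 55) = 4 + 53 = 57)
R*51 = 57*51 = 2907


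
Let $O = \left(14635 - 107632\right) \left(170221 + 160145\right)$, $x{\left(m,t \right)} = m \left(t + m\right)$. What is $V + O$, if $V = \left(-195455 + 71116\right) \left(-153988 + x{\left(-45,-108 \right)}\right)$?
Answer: $-12432406985$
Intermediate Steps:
$x{\left(m,t \right)} = m \left(m + t\right)$
$O = -30723046902$ ($O = \left(-92997\right) 330366 = -30723046902$)
$V = 18290639917$ ($V = \left(-195455 + 71116\right) \left(-153988 - 45 \left(-45 - 108\right)\right) = - 124339 \left(-153988 - -6885\right) = - 124339 \left(-153988 + 6885\right) = \left(-124339\right) \left(-147103\right) = 18290639917$)
$V + O = 18290639917 - 30723046902 = -12432406985$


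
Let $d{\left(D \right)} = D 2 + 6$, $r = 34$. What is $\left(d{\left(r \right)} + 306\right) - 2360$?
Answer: $-1980$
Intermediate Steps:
$d{\left(D \right)} = 6 + 2 D$ ($d{\left(D \right)} = 2 D + 6 = 6 + 2 D$)
$\left(d{\left(r \right)} + 306\right) - 2360 = \left(\left(6 + 2 \cdot 34\right) + 306\right) - 2360 = \left(\left(6 + 68\right) + 306\right) - 2360 = \left(74 + 306\right) - 2360 = 380 - 2360 = -1980$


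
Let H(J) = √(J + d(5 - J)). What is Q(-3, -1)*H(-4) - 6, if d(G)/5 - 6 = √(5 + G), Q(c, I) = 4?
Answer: -6 + 4*√(26 + 5*√14) ≈ 20.746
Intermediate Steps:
d(G) = 30 + 5*√(5 + G)
H(J) = √(30 + J + 5*√(10 - J)) (H(J) = √(J + (30 + 5*√(5 + (5 - J)))) = √(J + (30 + 5*√(10 - J))) = √(30 + J + 5*√(10 - J)))
Q(-3, -1)*H(-4) - 6 = 4*√(30 - 4 + 5*√(10 - 1*(-4))) - 6 = 4*√(30 - 4 + 5*√(10 + 4)) - 6 = 4*√(30 - 4 + 5*√14) - 6 = 4*√(26 + 5*√14) - 6 = -6 + 4*√(26 + 5*√14)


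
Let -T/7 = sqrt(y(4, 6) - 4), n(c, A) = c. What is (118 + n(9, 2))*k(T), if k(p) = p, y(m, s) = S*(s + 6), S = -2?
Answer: -1778*I*sqrt(7) ≈ -4704.1*I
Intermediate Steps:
y(m, s) = -12 - 2*s (y(m, s) = -2*(s + 6) = -2*(6 + s) = -12 - 2*s)
T = -14*I*sqrt(7) (T = -7*sqrt((-12 - 2*6) - 4) = -7*sqrt((-12 - 12) - 4) = -7*sqrt(-24 - 4) = -14*I*sqrt(7) ≈ -37.041*I)
(118 + n(9, 2))*k(T) = (118 + 9)*(-14*I*sqrt(7)) = 127*(-14*I*sqrt(7)) = -1778*I*sqrt(7)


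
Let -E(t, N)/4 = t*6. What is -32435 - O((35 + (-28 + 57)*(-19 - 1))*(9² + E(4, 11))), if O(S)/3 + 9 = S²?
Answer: -200524283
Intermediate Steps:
E(t, N) = -24*t (E(t, N) = -4*t*6 = -24*t)
O(S) = -27 + 3*S²
-32435 - O((35 + (-28 + 57)*(-19 - 1))*(9² + E(4, 11))) = -32435 - (-27 + 3*((35 + (-28 + 57)*(-19 - 1))*(9² - 24*4))²) = -32435 - (-27 + 3*((35 + 29*(-20))*(81 - 96))²) = -32435 - (-27 + 3*((35 - 580)*(-15))²) = -32435 - (-27 + 3*(-545*(-15))²) = -32435 - (-27 + 3*8175²) = -32435 - (-27 + 3*66830625) = -32435 - (-27 + 200491875) = -32435 - 1*200491848 = -32435 - 200491848 = -200524283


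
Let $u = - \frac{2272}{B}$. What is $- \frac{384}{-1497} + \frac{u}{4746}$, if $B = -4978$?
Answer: $\frac{756302248}{2947292103} \approx 0.25661$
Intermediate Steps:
$u = \frac{1136}{2489}$ ($u = - \frac{2272}{-4978} = \left(-2272\right) \left(- \frac{1}{4978}\right) = \frac{1136}{2489} \approx 0.45641$)
$- \frac{384}{-1497} + \frac{u}{4746} = - \frac{384}{-1497} + \frac{1136}{2489 \cdot 4746} = \left(-384\right) \left(- \frac{1}{1497}\right) + \frac{1136}{2489} \cdot \frac{1}{4746} = \frac{128}{499} + \frac{568}{5906397} = \frac{756302248}{2947292103}$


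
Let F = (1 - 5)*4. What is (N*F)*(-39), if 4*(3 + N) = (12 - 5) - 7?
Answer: -1872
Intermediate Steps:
F = -16 (F = -4*4 = -16)
N = -3 (N = -3 + ((12 - 5) - 7)/4 = -3 + (7 - 7)/4 = -3 + (¼)*0 = -3 + 0 = -3)
(N*F)*(-39) = -3*(-16)*(-39) = 48*(-39) = -1872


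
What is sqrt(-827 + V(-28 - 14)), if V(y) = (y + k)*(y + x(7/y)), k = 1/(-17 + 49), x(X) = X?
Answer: sqrt(542985)/24 ≈ 30.703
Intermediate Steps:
k = 1/32 ≈ 0.031250
V(y) = (1/32 + y)*(y + 7/y) (V(y) = (y + 1/32)*(y + 7/y) = (1/32 + y)*(y + 7/y))
sqrt(-827 + V(-28 - 14)) = sqrt(-827 + (7 + (-28 - 14)**2 + (-28 - 14)/32 + 7/(32*(-28 - 14)))) = sqrt(-827 + (7 + (-42)**2 + (1/32)*(-42) + (7/32)/(-42))) = sqrt(-827 + (7 + 1764 - 21/16 + (7/32)*(-1/42))) = sqrt(-827 + (7 + 1764 - 21/16 - 1/192)) = sqrt(-827 + 339779/192) = sqrt(180995/192) = sqrt(542985)/24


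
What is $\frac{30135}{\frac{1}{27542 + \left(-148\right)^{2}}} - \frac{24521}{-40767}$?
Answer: $\frac{60745080770591}{40767} \approx 1.4901 \cdot 10^{9}$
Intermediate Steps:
$\frac{30135}{\frac{1}{27542 + \left(-148\right)^{2}}} - \frac{24521}{-40767} = \frac{30135}{\frac{1}{27542 + 21904}} - - \frac{24521}{40767} = \frac{30135}{\frac{1}{49446}} + \frac{24521}{40767} = 30135 \frac{1}{\frac{1}{49446}} + \frac{24521}{40767} = 30135 \cdot 49446 + \frac{24521}{40767} = 1490055210 + \frac{24521}{40767} = \frac{60745080770591}{40767}$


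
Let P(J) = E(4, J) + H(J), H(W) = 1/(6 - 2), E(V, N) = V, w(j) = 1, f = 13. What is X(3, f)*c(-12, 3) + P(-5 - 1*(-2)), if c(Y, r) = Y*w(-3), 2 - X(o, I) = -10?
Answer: -559/4 ≈ -139.75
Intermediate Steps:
X(o, I) = 12 (X(o, I) = 2 - 1*(-10) = 2 + 10 = 12)
H(W) = 1/4
P(J) = 17/4 (P(J) = 4 + 1/4 = 17/4)
c(Y, r) = Y (c(Y, r) = Y*1 = Y)
X(3, f)*c(-12, 3) + P(-5 - 1*(-2)) = 12*(-12) + 17/4 = -144 + 17/4 = -559/4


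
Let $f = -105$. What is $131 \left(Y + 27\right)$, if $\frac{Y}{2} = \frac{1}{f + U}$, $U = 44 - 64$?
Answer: $\frac{441863}{125} \approx 3534.9$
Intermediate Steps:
$U = -20$
$Y = - \frac{2}{125}$ ($Y = \frac{2}{-105 - 20} = \frac{2}{-125} = 2 \left(- \frac{1}{125}\right) = - \frac{2}{125} \approx -0.016$)
$131 \left(Y + 27\right) = 131 \left(- \frac{2}{125} + 27\right) = 131 \cdot \frac{3373}{125} = \frac{441863}{125}$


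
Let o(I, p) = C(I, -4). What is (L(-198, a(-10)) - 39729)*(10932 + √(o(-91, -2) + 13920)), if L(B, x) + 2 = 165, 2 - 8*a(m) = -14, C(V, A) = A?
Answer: -432535512 - 553924*√71 ≈ -4.3720e+8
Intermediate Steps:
a(m) = 2 (a(m) = ¼ - ⅛*(-14) = ¼ + 7/4 = 2)
L(B, x) = 163 (L(B, x) = -2 + 165 = 163)
o(I, p) = -4
(L(-198, a(-10)) - 39729)*(10932 + √(o(-91, -2) + 13920)) = (163 - 39729)*(10932 + √(-4 + 13920)) = -39566*(10932 + √13916) = -39566*(10932 + 14*√71) = -432535512 - 553924*√71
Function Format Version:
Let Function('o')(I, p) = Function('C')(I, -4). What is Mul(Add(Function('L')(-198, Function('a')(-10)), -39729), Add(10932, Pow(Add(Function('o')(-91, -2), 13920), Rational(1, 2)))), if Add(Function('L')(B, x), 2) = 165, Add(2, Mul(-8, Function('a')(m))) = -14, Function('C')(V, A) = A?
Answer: Add(-432535512, Mul(-553924, Pow(71, Rational(1, 2)))) ≈ -4.3720e+8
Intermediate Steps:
Function('a')(m) = 2 (Function('a')(m) = Add(Rational(1, 4), Mul(Rational(-1, 8), -14)) = Add(Rational(1, 4), Rational(7, 4)) = 2)
Function('L')(B, x) = 163 (Function('L')(B, x) = Add(-2, 165) = 163)
Function('o')(I, p) = -4
Mul(Add(Function('L')(-198, Function('a')(-10)), -39729), Add(10932, Pow(Add(Function('o')(-91, -2), 13920), Rational(1, 2)))) = Mul(Add(163, -39729), Add(10932, Pow(Add(-4, 13920), Rational(1, 2)))) = Mul(-39566, Add(10932, Pow(13916, Rational(1, 2)))) = Mul(-39566, Add(10932, Mul(14, Pow(71, Rational(1, 2))))) = Add(-432535512, Mul(-553924, Pow(71, Rational(1, 2))))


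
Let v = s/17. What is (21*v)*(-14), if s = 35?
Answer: -10290/17 ≈ -605.29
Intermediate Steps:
v = 35/17 ≈ 2.0588
(21*v)*(-14) = (21*(35/17))*(-14) = (735/17)*(-14) = -10290/17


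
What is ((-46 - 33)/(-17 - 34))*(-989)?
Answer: -78131/51 ≈ -1532.0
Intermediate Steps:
((-46 - 33)/(-17 - 34))*(-989) = -79/(-51)*(-989) = -79*(-1/51)*(-989) = (79/51)*(-989) = -78131/51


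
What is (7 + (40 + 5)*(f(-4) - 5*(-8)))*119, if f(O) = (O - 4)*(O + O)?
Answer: 557753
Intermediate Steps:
f(O) = 2*O*(-4 + O) (f(O) = (-4 + O)*(2*O) = 2*O*(-4 + O))
(7 + (40 + 5)*(f(-4) - 5*(-8)))*119 = (7 + (40 + 5)*(2*(-4)*(-4 - 4) - 5*(-8)))*119 = (7 + 45*(2*(-4)*(-8) + 40))*119 = (7 + 45*(64 + 40))*119 = (7 + 45*104)*119 = (7 + 4680)*119 = 4687*119 = 557753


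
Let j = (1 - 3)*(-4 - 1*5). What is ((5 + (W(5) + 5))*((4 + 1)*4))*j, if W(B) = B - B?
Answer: 3600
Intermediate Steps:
j = 18 (j = -2*(-4 - 5) = -2*(-9) = 18)
W(B) = 0
((5 + (W(5) + 5))*((4 + 1)*4))*j = ((5 + (0 + 5))*((4 + 1)*4))*18 = ((5 + 5)*(5*4))*18 = (10*20)*18 = 200*18 = 3600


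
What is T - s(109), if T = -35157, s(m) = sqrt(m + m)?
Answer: -35157 - sqrt(218) ≈ -35172.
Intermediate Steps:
s(m) = sqrt(2)*sqrt(m) (s(m) = sqrt(2*m) = sqrt(2)*sqrt(m))
T - s(109) = -35157 - sqrt(2)*sqrt(109) = -35157 - sqrt(218)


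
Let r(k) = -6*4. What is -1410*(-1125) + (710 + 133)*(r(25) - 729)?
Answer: 951471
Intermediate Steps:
r(k) = -24
-1410*(-1125) + (710 + 133)*(r(25) - 729) = -1410*(-1125) + (710 + 133)*(-24 - 729) = 1586250 + 843*(-753) = 1586250 - 634779 = 951471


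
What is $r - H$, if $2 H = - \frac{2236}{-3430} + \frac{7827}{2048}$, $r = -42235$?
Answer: $- \frac{296701383369}{7024640} \approx -42237.0$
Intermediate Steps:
$H = \frac{15712969}{7024640}$ ($H = \frac{- \frac{2236}{-3430} + \frac{7827}{2048}}{2} = \frac{\left(-2236\right) \left(- \frac{1}{3430}\right) + 7827 \cdot \frac{1}{2048}}{2} = \frac{\frac{1118}{1715} + \frac{7827}{2048}}{2} = \frac{1}{2} \cdot \frac{15712969}{3512320} = \frac{15712969}{7024640} \approx 2.2368$)
$r - H = -42235 - \frac{15712969}{7024640} = - \frac{296701383369}{7024640}$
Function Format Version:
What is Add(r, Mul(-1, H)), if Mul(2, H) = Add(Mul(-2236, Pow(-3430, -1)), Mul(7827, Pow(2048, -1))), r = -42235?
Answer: Rational(-296701383369, 7024640) ≈ -42237.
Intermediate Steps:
H = Rational(15712969, 7024640) (H = Mul(Rational(1, 2), Add(Mul(-2236, Pow(-3430, -1)), Mul(7827, Pow(2048, -1)))) = Mul(Rational(1, 2), Add(Mul(-2236, Rational(-1, 3430)), Mul(7827, Rational(1, 2048)))) = Mul(Rational(1, 2), Add(Rational(1118, 1715), Rational(7827, 2048))) = Mul(Rational(1, 2), Rational(15712969, 3512320)) = Rational(15712969, 7024640) ≈ 2.2368)
Add(r, Mul(-1, H)) = Add(-42235, Mul(-1, Rational(15712969, 7024640))) = Add(-42235, Rational(-15712969, 7024640)) = Rational(-296701383369, 7024640)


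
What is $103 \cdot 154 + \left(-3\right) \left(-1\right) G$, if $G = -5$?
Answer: $15847$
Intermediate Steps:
$103 \cdot 154 + \left(-3\right) \left(-1\right) G = 103 \cdot 154 + \left(-3\right) \left(-1\right) \left(-5\right) = 15862 + 3 \left(-5\right) = 15862 - 15 = 15847$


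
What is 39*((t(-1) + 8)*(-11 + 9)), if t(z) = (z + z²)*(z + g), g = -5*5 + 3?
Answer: -624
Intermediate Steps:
g = -22 (g = -25 + 3 = -22)
t(z) = (-22 + z)*(z + z²) (t(z) = (z + z²)*(z - 22) = (z + z²)*(-22 + z) = (-22 + z)*(z + z²))
39*((t(-1) + 8)*(-11 + 9)) = 39*((-(-22 + (-1)² - 21*(-1)) + 8)*(-11 + 9)) = 39*((-(-22 + 1 + 21) + 8)*(-2)) = 39*((-1*0 + 8)*(-2)) = 39*((0 + 8)*(-2)) = 39*(8*(-2)) = 39*(-16) = -624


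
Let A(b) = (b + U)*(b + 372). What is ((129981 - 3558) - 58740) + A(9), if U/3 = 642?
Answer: 804918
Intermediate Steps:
U = 1926 (U = 3*642 = 1926)
A(b) = (372 + b)*(1926 + b) (A(b) = (b + 1926)*(b + 372) = (1926 + b)*(372 + b) = (372 + b)*(1926 + b))
((129981 - 3558) - 58740) + A(9) = ((129981 - 3558) - 58740) + (716472 + 9² + 2298*9) = (126423 - 58740) + (716472 + 81 + 20682) = 67683 + 737235 = 804918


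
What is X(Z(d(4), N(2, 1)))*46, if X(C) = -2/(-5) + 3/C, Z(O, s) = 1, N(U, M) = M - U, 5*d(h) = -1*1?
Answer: 782/5 ≈ 156.40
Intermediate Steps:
d(h) = -⅕ (d(h) = (-1*1)/5 = (⅕)*(-1) = -⅕)
X(C) = ⅖ + 3/C (X(C) = -2*(-⅕) + 3/C = ⅖ + 3/C)
X(Z(d(4), N(2, 1)))*46 = (⅖ + 3/1)*46 = (⅖ + 3*1)*46 = (⅖ + 3)*46 = (17/5)*46 = 782/5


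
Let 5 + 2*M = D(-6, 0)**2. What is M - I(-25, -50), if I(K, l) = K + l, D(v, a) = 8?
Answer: 209/2 ≈ 104.50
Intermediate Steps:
M = 59/2 (M = -5/2 + (1/2)*8**2 = -5/2 + (1/2)*64 = -5/2 + 32 = 59/2 ≈ 29.500)
M - I(-25, -50) = 59/2 - (-25 - 50) = 59/2 - 1*(-75) = 59/2 + 75 = 209/2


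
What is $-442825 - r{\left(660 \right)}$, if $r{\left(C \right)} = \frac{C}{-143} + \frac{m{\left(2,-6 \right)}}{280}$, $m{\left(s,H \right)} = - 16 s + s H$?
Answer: $- \frac{402966407}{910} \approx -4.4282 \cdot 10^{5}$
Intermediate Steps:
$m{\left(s,H \right)} = - 16 s + H s$
$r{\left(C \right)} = - \frac{11}{70} - \frac{C}{143}$ ($r{\left(C \right)} = \frac{C}{-143} + \frac{2 \left(-16 - 6\right)}{280} = C \left(- \frac{1}{143}\right) + 2 \left(-22\right) \frac{1}{280} = - \frac{C}{143} - \frac{11}{70} = - \frac{11}{70} - \frac{C}{143}$)
$-442825 - r{\left(660 \right)} = -442825 - \left(- \frac{11}{70} - \frac{60}{13}\right) = -442825 - - \frac{4343}{910} = -442825 + \frac{4343}{910} = - \frac{402966407}{910}$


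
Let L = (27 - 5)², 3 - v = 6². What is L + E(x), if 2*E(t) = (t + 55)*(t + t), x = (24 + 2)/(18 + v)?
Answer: 88126/225 ≈ 391.67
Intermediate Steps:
v = -33 (v = 3 - 1*6² = 3 - 1*36 = 3 - 36 = -33)
x = -26/15 (x = (24 + 2)/(18 - 33) = 26/(-15) = 26*(-1/15) = -26/15 ≈ -1.7333)
E(t) = t*(55 + t) (E(t) = ((t + 55)*(t + t))/2 = ((55 + t)*(2*t))/2 = (2*t*(55 + t))/2 = t*(55 + t))
L = 484 (L = 22² = 484)
L + E(x) = 484 - 26*(55 - 26/15)/15 = 484 - 26/15*799/15 = 484 - 20774/225 = 88126/225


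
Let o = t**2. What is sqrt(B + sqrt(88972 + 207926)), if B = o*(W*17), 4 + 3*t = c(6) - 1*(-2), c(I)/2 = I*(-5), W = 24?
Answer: sqrt(1568352 + 9*sqrt(296898))/3 ≈ 418.10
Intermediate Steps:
c(I) = -10*I (c(I) = 2*(I*(-5)) = 2*(-5*I) = -10*I)
t = -62/3 (t = -4/3 + (-10*6 - 1*(-2))/3 = -4/3 + (-60 + 2)/3 = -4/3 + (1/3)*(-58) = -4/3 - 58/3 = -62/3 ≈ -20.667)
o = 3844/9 (o = (-62/3)**2 = 3844/9 ≈ 427.11)
B = 522784/3 (B = 3844*(24*17)/9 = (3844/9)*408 = 522784/3 ≈ 1.7426e+5)
sqrt(B + sqrt(88972 + 207926)) = sqrt(522784/3 + sqrt(88972 + 207926)) = sqrt(522784/3 + sqrt(296898))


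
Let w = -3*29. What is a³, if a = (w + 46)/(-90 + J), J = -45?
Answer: 68921/2460375 ≈ 0.028012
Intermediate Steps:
w = -87
a = 41/135 (a = (-87 + 46)/(-90 - 45) = -41/(-135) = -41*(-1/135) = 41/135 ≈ 0.30370)
a³ = (41/135)³ = 68921/2460375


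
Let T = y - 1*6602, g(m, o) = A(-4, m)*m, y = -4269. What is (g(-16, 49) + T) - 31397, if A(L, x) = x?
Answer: -42012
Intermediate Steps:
g(m, o) = m**2 (g(m, o) = m*m = m**2)
T = -10871 (T = -4269 - 1*6602 = -4269 - 6602 = -10871)
(g(-16, 49) + T) - 31397 = ((-16)**2 - 10871) - 31397 = (256 - 10871) - 31397 = -10615 - 31397 = -42012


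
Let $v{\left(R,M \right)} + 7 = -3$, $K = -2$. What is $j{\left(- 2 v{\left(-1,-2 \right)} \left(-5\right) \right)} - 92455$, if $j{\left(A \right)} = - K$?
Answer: $-92453$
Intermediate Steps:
$v{\left(R,M \right)} = -10$ ($v{\left(R,M \right)} = -7 - 3 = -10$)
$j{\left(A \right)} = 2$ ($j{\left(A \right)} = \left(-1\right) \left(-2\right) = 2$)
$j{\left(- 2 v{\left(-1,-2 \right)} \left(-5\right) \right)} - 92455 = 2 - 92455 = -92453$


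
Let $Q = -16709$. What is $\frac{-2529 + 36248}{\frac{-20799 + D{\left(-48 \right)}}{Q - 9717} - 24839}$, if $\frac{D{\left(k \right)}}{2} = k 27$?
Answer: $- \frac{891058294}{656372023} \approx -1.3576$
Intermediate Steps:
$D{\left(k \right)} = 54 k$ ($D{\left(k \right)} = 2 k 27 = 2 \cdot 27 k = 54 k$)
$\frac{-2529 + 36248}{\frac{-20799 + D{\left(-48 \right)}}{Q - 9717} - 24839} = \frac{-2529 + 36248}{\frac{-20799 + 54 \left(-48\right)}{-16709 - 9717} - 24839} = \frac{33719}{\frac{-20799 - 2592}{-26426} - 24839} = \frac{33719}{\left(-23391\right) \left(- \frac{1}{26426}\right) - 24839} = \frac{33719}{\frac{23391}{26426} - 24839} = \frac{33719}{- \frac{656372023}{26426}} = 33719 \left(- \frac{26426}{656372023}\right) = - \frac{891058294}{656372023}$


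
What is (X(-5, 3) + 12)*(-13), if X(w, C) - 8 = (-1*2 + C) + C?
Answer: -312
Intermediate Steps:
X(w, C) = 6 + 2*C (X(w, C) = 8 + ((-1*2 + C) + C) = 8 + ((-2 + C) + C) = 8 + (-2 + 2*C) = 6 + 2*C)
(X(-5, 3) + 12)*(-13) = ((6 + 2*3) + 12)*(-13) = ((6 + 6) + 12)*(-13) = (12 + 12)*(-13) = 24*(-13) = -312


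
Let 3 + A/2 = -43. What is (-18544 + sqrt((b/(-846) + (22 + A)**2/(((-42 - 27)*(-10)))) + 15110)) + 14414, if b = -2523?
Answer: -4130 + sqrt(70674960602)/2162 ≈ -4007.0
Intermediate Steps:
A = -92 (A = -6 + 2*(-43) = -6 - 86 = -92)
(-18544 + sqrt((b/(-846) + (22 + A)**2/(((-42 - 27)*(-10)))) + 15110)) + 14414 = (-18544 + sqrt((-2523/(-846) + (22 - 92)**2/(((-42 - 27)*(-10)))) + 15110)) + 14414 = (-18544 + sqrt((-2523*(-1/846) + (-70)**2/((-69*(-10)))) + 15110)) + 14414 = (-18544 + sqrt((841/282 + 4900/690) + 15110)) + 14414 = (-18544 + sqrt((841/282 + 4900*(1/690)) + 15110)) + 14414 = (-18544 + sqrt((841/282 + 490/69) + 15110)) + 14414 = (-18544 + sqrt(21801/2162 + 15110)) + 14414 = (-18544 + sqrt(32689621/2162)) + 14414 = (-18544 + sqrt(70674960602)/2162) + 14414 = -4130 + sqrt(70674960602)/2162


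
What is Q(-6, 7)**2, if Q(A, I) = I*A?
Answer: 1764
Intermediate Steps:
Q(A, I) = A*I
Q(-6, 7)**2 = (-6*7)**2 = (-42)**2 = 1764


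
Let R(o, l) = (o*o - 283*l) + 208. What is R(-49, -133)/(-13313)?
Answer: -40248/13313 ≈ -3.0232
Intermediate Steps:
R(o, l) = 208 + o**2 - 283*l (R(o, l) = (o**2 - 283*l) + 208 = 208 + o**2 - 283*l)
R(-49, -133)/(-13313) = (208 + (-49)**2 - 283*(-133))/(-13313) = (208 + 2401 + 37639)*(-1/13313) = 40248*(-1/13313) = -40248/13313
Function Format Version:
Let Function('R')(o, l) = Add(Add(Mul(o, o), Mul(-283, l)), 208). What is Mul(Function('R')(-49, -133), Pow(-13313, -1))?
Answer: Rational(-40248, 13313) ≈ -3.0232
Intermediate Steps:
Function('R')(o, l) = Add(208, Pow(o, 2), Mul(-283, l)) (Function('R')(o, l) = Add(Add(Pow(o, 2), Mul(-283, l)), 208) = Add(208, Pow(o, 2), Mul(-283, l)))
Mul(Function('R')(-49, -133), Pow(-13313, -1)) = Mul(Add(208, Pow(-49, 2), Mul(-283, -133)), Pow(-13313, -1)) = Mul(Add(208, 2401, 37639), Rational(-1, 13313)) = Mul(40248, Rational(-1, 13313)) = Rational(-40248, 13313)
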